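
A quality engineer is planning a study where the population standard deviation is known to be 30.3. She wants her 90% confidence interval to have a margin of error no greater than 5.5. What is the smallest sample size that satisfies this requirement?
n ≥ 83

For margin E ≤ 5.5:
n ≥ (z* · σ / E)²
n ≥ (1.645 · 30.3 / 5.5)²
n ≥ 82.13

Minimum n = 83 (rounding up)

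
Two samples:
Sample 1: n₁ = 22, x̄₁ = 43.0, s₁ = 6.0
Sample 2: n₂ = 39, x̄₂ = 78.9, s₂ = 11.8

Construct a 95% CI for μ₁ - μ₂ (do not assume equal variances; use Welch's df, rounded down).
(-40.47, -31.33)

Difference: x̄₁ - x̄₂ = -35.90
SE = √(s₁²/n₁ + s₂²/n₂) = √(6.0²/22 + 11.8²/39) = 2.2818
df = 58.56 → 58 (Welch–Satterthwaite, rounded down)
t* = 2.002

CI: -35.90 ± 2.002 · 2.2818 = -35.90 ± 4.57 = (-40.47, -31.33)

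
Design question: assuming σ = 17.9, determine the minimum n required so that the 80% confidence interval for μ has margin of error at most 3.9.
n ≥ 35

For margin E ≤ 3.9:
n ≥ (z* · σ / E)²
n ≥ (1.282 · 17.9 / 3.9)²
n ≥ 34.62

Minimum n = 35 (rounding up)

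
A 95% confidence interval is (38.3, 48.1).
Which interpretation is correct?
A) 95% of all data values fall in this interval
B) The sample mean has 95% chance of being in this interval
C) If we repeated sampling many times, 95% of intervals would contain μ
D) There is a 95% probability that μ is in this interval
C

A) Wrong — a CI is about the parameter μ, not individual data values.
B) Wrong — x̄ is observed and sits in the interval by construction.
C) Correct — this is the frequentist long-run coverage interpretation.
D) Wrong — μ is fixed; the randomness lives in the interval, not in μ.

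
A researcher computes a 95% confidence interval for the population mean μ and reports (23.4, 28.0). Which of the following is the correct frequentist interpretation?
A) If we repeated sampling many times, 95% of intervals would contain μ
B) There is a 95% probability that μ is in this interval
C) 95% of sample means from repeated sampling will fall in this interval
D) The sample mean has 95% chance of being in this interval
A

A) Correct — this is the frequentist long-run coverage interpretation.
B) Wrong — μ is fixed; the randomness lives in the interval, not in μ.
C) Wrong — coverage applies to intervals containing μ, not to future x̄ values.
D) Wrong — x̄ is observed and sits in the interval by construction.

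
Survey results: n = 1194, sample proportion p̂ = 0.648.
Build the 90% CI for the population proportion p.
(0.625, 0.671)

Proportion CI:
SE = √(p̂(1-p̂)/n) = √(0.648 · 0.352 / 1194) = 0.01382

z* = 1.645
Margin = z* · SE = 1.645 · 0.01382 = 0.0227

CI: 0.648 ± 0.0227 = (0.625, 0.671)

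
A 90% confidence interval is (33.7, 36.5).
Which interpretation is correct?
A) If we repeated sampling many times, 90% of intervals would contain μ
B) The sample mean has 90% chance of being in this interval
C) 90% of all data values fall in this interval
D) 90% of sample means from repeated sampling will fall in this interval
A

A) Correct — this is the frequentist long-run coverage interpretation.
B) Wrong — x̄ is observed and sits in the interval by construction.
C) Wrong — a CI is about the parameter μ, not individual data values.
D) Wrong — coverage applies to intervals containing μ, not to future x̄ values.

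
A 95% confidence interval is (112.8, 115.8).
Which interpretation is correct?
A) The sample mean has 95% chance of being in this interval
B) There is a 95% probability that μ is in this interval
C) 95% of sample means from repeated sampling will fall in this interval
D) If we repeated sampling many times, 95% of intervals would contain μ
D

A) Wrong — x̄ is observed and sits in the interval by construction.
B) Wrong — μ is fixed; the randomness lives in the interval, not in μ.
C) Wrong — coverage applies to intervals containing μ, not to future x̄ values.
D) Correct — this is the frequentist long-run coverage interpretation.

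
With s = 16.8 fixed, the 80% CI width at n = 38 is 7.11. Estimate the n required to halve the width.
n ≈ 152

CI width ∝ 1/√n
To reduce width by factor 2, need √n to grow by 2 → need 2² = 4 times as many samples.

Current: n = 38, width = 7.11
New: n = 152, width ≈ 3.51

Width reduced by factor of 7.11/3.51 = 2.03.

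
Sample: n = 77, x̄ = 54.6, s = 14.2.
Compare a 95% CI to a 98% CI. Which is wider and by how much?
98% CI is wider by 1.24

df = 76
95% CI: t* = 1.992, (51.38, 57.82), width = 2 · t* · s/√n = 6.45
98% CI: t* = 2.376, (50.76, 58.44), width = 2 · t* · s/√n = 7.69

The 98% CI is wider by 7.69 - 6.45 = 1.24.
Higher confidence requires a wider interval.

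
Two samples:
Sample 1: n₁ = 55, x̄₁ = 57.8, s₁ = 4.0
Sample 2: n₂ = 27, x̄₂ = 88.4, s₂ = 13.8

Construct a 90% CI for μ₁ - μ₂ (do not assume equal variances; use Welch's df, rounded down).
(-35.21, -25.99)

Difference: x̄₁ - x̄₂ = -30.60
SE = √(s₁²/n₁ + s₂²/n₂) = √(4.0²/55 + 13.8²/27) = 2.7100
df = 28.17 → 28 (Welch–Satterthwaite, rounded down)
t* = 1.701

CI: -30.60 ± 1.701 · 2.7100 = -30.60 ± 4.61 = (-35.21, -25.99)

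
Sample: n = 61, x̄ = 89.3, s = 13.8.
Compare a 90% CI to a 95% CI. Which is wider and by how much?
95% CI is wider by 1.16

df = 60
90% CI: t* = 1.671, (86.35, 92.25), width = 2 · t* · s/√n = 5.91
95% CI: t* = 2.000, (85.77, 92.83), width = 2 · t* · s/√n = 7.07

The 95% CI is wider by 7.07 - 5.91 = 1.16.
Higher confidence requires a wider interval.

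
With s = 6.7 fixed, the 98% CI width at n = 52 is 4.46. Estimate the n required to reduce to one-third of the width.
n ≈ 468

CI width ∝ 1/√n
To reduce width by factor 3, need √n to grow by 3 → need 3² = 9 times as many samples.

Current: n = 52, width = 4.46
New: n = 468, width ≈ 1.45

Width reduced by factor of 4.46/1.45 = 3.08.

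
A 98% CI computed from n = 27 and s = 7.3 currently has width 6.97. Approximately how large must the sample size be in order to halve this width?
n ≈ 108

CI width ∝ 1/√n
To reduce width by factor 2, need √n to grow by 2 → need 2² = 4 times as many samples.

Current: n = 27, width = 6.97
New: n = 108, width ≈ 3.32

Width reduced by factor of 6.97/3.32 = 2.10.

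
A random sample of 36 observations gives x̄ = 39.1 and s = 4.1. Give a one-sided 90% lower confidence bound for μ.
μ ≥ 38.21

Lower bound (one-sided):
t* = 1.306 (one-sided for 90%)
Lower bound = x̄ - t* · s/√n = 39.1 - 1.306 · 4.1/√36 = 38.21

We are 90% confident that μ ≥ 38.21.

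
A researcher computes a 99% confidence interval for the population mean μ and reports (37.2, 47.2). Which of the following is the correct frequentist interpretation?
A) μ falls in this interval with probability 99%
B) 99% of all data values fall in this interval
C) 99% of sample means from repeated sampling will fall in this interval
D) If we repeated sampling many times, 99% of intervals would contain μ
D

A) Wrong — μ is fixed; the randomness lives in the interval, not in μ.
B) Wrong — a CI is about the parameter μ, not individual data values.
C) Wrong — coverage applies to intervals containing μ, not to future x̄ values.
D) Correct — this is the frequentist long-run coverage interpretation.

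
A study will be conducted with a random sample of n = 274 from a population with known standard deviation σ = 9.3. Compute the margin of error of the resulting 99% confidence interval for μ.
Margin of error = 1.45

Margin of error = z* · σ/√n
= 2.576 · 9.3/√274
= 2.576 · 9.3/16.5529
= 1.45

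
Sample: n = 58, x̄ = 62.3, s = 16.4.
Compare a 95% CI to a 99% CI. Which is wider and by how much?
99% CI is wider by 2.86

df = 57
95% CI: t* = 2.002, (57.99, 66.61), width = 2 · t* · s/√n = 8.62
99% CI: t* = 2.665, (56.56, 68.04), width = 2 · t* · s/√n = 11.48

The 99% CI is wider by 11.48 - 8.62 = 2.86.
Higher confidence requires a wider interval.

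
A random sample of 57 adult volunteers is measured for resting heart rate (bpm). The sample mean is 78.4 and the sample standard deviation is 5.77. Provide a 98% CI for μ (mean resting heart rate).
(76.57, 80.23)

t-interval (σ unknown):
df = n - 1 = 56
t* = 2.395 for 98% confidence

Margin of error = t* · s/√n = 2.395 · 5.77/√57 = 1.83

CI: (76.57, 80.23)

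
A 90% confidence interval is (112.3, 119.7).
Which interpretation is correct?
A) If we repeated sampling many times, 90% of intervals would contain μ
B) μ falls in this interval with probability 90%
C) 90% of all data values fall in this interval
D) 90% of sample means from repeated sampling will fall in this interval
A

A) Correct — this is the frequentist long-run coverage interpretation.
B) Wrong — μ is fixed; the randomness lives in the interval, not in μ.
C) Wrong — a CI is about the parameter μ, not individual data values.
D) Wrong — coverage applies to intervals containing μ, not to future x̄ values.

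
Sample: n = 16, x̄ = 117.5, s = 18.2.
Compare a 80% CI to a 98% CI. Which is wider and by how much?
98% CI is wider by 11.48

df = 15
80% CI: t* = 1.341, (111.40, 123.60), width = 2 · t* · s/√n = 12.20
98% CI: t* = 2.602, (105.66, 129.34), width = 2 · t* · s/√n = 23.68

The 98% CI is wider by 23.68 - 12.20 = 11.48.
Higher confidence requires a wider interval.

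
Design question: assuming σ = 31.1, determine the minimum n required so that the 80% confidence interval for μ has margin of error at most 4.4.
n ≥ 83

For margin E ≤ 4.4:
n ≥ (z* · σ / E)²
n ≥ (1.282 · 31.1 / 4.4)²
n ≥ 82.11

Minimum n = 83 (rounding up)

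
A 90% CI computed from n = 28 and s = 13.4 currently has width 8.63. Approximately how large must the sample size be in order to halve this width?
n ≈ 112

CI width ∝ 1/√n
To reduce width by factor 2, need √n to grow by 2 → need 2² = 4 times as many samples.

Current: n = 28, width = 8.63
New: n = 112, width ≈ 4.20

Width reduced by factor of 8.63/4.20 = 2.05.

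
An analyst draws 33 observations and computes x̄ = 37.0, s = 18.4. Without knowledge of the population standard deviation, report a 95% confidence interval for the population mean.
(30.48, 43.52)

t-interval (σ unknown):
df = n - 1 = 32
t* = 2.037 for 95% confidence

Margin of error = t* · s/√n = 2.037 · 18.4/√33 = 6.52

CI: (30.48, 43.52)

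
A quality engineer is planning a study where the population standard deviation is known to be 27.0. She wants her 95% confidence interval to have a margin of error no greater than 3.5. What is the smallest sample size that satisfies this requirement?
n ≥ 229

For margin E ≤ 3.5:
n ≥ (z* · σ / E)²
n ≥ (1.960 · 27.0 / 3.5)²
n ≥ 228.61

Minimum n = 229 (rounding up)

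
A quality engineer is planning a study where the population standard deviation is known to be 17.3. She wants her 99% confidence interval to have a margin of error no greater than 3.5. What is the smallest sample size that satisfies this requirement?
n ≥ 163

For margin E ≤ 3.5:
n ≥ (z* · σ / E)²
n ≥ (2.576 · 17.3 / 3.5)²
n ≥ 162.12

Minimum n = 163 (rounding up)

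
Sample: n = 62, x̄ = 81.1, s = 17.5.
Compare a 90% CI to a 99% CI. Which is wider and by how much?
99% CI is wider by 4.40

df = 61
90% CI: t* = 1.670, (77.39, 84.81), width = 2 · t* · s/√n = 7.42
99% CI: t* = 2.659, (75.19, 87.01), width = 2 · t* · s/√n = 11.82

The 99% CI is wider by 11.82 - 7.42 = 4.40.
Higher confidence requires a wider interval.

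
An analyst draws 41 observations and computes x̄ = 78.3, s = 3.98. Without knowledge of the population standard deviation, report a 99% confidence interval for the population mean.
(76.62, 79.98)

t-interval (σ unknown):
df = n - 1 = 40
t* = 2.704 for 99% confidence

Margin of error = t* · s/√n = 2.704 · 3.98/√41 = 1.68

CI: (76.62, 79.98)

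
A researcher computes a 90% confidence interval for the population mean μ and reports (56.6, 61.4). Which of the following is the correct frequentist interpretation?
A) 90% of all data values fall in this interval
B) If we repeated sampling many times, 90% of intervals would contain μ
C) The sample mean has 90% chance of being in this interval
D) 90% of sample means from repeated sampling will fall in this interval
B

A) Wrong — a CI is about the parameter μ, not individual data values.
B) Correct — this is the frequentist long-run coverage interpretation.
C) Wrong — x̄ is observed and sits in the interval by construction.
D) Wrong — coverage applies to intervals containing μ, not to future x̄ values.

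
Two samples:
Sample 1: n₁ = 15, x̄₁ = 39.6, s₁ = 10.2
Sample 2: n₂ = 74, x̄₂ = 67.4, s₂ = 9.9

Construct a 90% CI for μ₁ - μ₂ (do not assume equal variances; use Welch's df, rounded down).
(-32.77, -22.83)

Difference: x̄₁ - x̄₂ = -27.80
SE = √(s₁²/n₁ + s₂²/n₂) = √(10.2²/15 + 9.9²/74) = 2.8741
df = 19.72 → 19 (Welch–Satterthwaite, rounded down)
t* = 1.729

CI: -27.80 ± 1.729 · 2.8741 = -27.80 ± 4.97 = (-32.77, -22.83)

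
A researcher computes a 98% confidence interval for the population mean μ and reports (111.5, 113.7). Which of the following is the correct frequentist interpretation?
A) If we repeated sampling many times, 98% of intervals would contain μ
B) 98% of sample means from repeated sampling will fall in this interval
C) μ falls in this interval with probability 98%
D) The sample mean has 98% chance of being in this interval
A

A) Correct — this is the frequentist long-run coverage interpretation.
B) Wrong — coverage applies to intervals containing μ, not to future x̄ values.
C) Wrong — μ is fixed; the randomness lives in the interval, not in μ.
D) Wrong — x̄ is observed and sits in the interval by construction.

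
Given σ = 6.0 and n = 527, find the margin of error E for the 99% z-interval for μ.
Margin of error = 0.67

Margin of error = z* · σ/√n
= 2.576 · 6.0/√527
= 2.576 · 6.0/22.9565
= 0.67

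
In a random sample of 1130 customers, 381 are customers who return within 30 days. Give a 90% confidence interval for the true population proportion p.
(0.314, 0.360)

Proportion CI:
p̂ = 381/1130 = 0.33717
SE = √(p̂(1-p̂)/n) = √(0.33717 · 0.66283 / 1130) = 0.01406

z* = 1.645
Margin = z* · SE = 1.645 · 0.01406 = 0.0231

CI: 0.33717 ± 0.0231 = (0.314, 0.360)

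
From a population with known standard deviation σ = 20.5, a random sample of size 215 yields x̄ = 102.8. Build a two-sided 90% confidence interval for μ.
(100.50, 105.10)

z-interval (σ known):
z* = 1.645 for 90% confidence

Margin of error = z* · σ/√n = 1.645 · 20.5/√215 = 2.30

CI: (102.8 - 2.30, 102.8 + 2.30) = (100.50, 105.10)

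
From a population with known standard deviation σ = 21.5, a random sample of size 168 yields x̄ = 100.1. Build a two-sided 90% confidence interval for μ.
(97.37, 102.83)

z-interval (σ known):
z* = 1.645 for 90% confidence

Margin of error = z* · σ/√n = 1.645 · 21.5/√168 = 2.73

CI: (100.1 - 2.73, 100.1 + 2.73) = (97.37, 102.83)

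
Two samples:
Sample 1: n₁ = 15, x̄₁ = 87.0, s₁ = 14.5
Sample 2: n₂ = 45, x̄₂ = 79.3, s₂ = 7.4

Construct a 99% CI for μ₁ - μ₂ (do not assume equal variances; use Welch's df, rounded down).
(-3.70, 19.10)

Difference: x̄₁ - x̄₂ = 7.70
SE = √(s₁²/n₁ + s₂²/n₂) = √(14.5²/15 + 7.4²/45) = 3.9030
df = 16.50 → 16 (Welch–Satterthwaite, rounded down)
t* = 2.921

CI: 7.70 ± 2.921 · 3.9030 = 7.70 ± 11.40 = (-3.70, 19.10)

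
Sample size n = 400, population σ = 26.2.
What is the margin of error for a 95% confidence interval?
Margin of error = 2.57

Margin of error = z* · σ/√n
= 1.960 · 26.2/√400
= 1.960 · 26.2/20.0000
= 2.57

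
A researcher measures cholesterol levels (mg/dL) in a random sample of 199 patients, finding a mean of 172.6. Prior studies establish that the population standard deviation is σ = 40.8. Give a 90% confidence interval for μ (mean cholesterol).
(167.84, 177.36)

z-interval (σ known):
z* = 1.645 for 90% confidence

Margin of error = z* · σ/√n = 1.645 · 40.8/√199 = 4.76

CI: (172.6 - 4.76, 172.6 + 4.76) = (167.84, 177.36)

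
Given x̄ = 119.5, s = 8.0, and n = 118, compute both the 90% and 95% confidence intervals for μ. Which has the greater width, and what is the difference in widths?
95% CI is wider by 0.48

df = 117
90% CI: t* = 1.658, (118.28, 120.72), width = 2 · t* · s/√n = 2.44
95% CI: t* = 1.980, (118.04, 120.96), width = 2 · t* · s/√n = 2.92

The 95% CI is wider by 2.92 - 2.44 = 0.48.
Higher confidence requires a wider interval.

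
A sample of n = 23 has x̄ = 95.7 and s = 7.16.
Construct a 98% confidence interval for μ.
(91.96, 99.44)

t-interval (σ unknown):
df = n - 1 = 22
t* = 2.508 for 98% confidence

Margin of error = t* · s/√n = 2.508 · 7.16/√23 = 3.74

CI: (91.96, 99.44)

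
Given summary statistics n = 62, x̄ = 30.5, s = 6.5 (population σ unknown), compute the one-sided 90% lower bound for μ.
μ ≥ 29.43

Lower bound (one-sided):
t* = 1.296 (one-sided for 90%)
Lower bound = x̄ - t* · s/√n = 30.5 - 1.296 · 6.5/√62 = 29.43

We are 90% confident that μ ≥ 29.43.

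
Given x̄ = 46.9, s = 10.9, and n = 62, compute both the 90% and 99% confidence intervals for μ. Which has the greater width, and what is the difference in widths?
99% CI is wider by 2.74

df = 61
90% CI: t* = 1.670, (44.59, 49.21), width = 2 · t* · s/√n = 4.62
99% CI: t* = 2.659, (43.22, 50.58), width = 2 · t* · s/√n = 7.36

The 99% CI is wider by 7.36 - 4.62 = 2.74.
Higher confidence requires a wider interval.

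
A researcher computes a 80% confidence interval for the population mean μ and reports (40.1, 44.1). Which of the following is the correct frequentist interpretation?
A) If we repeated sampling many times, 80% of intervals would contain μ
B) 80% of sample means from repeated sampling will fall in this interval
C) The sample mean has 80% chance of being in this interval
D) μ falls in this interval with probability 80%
A

A) Correct — this is the frequentist long-run coverage interpretation.
B) Wrong — coverage applies to intervals containing μ, not to future x̄ values.
C) Wrong — x̄ is observed and sits in the interval by construction.
D) Wrong — μ is fixed; the randomness lives in the interval, not in μ.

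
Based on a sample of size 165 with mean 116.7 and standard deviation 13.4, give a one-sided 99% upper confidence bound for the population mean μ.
μ ≤ 119.15

Upper bound (one-sided):
t* = 2.349 (one-sided for 99%)
Upper bound = x̄ + t* · s/√n = 116.7 + 2.349 · 13.4/√165 = 119.15

We are 99% confident that μ ≤ 119.15.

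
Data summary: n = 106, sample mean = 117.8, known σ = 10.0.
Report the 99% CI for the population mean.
(115.30, 120.30)

z-interval (σ known):
z* = 2.576 for 99% confidence

Margin of error = z* · σ/√n = 2.576 · 10.0/√106 = 2.50

CI: (117.8 - 2.50, 117.8 + 2.50) = (115.30, 120.30)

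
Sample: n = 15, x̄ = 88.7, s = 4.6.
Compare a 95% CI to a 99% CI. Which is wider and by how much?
99% CI is wider by 1.97

df = 14
95% CI: t* = 2.145, (86.15, 91.25), width = 2 · t* · s/√n = 5.10
99% CI: t* = 2.977, (85.16, 92.24), width = 2 · t* · s/√n = 7.07

The 99% CI is wider by 7.07 - 5.10 = 1.97.
Higher confidence requires a wider interval.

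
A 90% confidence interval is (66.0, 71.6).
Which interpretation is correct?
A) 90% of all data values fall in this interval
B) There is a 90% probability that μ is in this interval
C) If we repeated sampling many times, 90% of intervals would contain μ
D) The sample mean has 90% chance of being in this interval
C

A) Wrong — a CI is about the parameter μ, not individual data values.
B) Wrong — μ is fixed; the randomness lives in the interval, not in μ.
C) Correct — this is the frequentist long-run coverage interpretation.
D) Wrong — x̄ is observed and sits in the interval by construction.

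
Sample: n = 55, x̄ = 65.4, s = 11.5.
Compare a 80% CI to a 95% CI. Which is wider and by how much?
95% CI is wider by 2.20

df = 54
80% CI: t* = 1.297, (63.39, 67.41), width = 2 · t* · s/√n = 4.02
95% CI: t* = 2.005, (62.29, 68.51), width = 2 · t* · s/√n = 6.22

The 95% CI is wider by 6.22 - 4.02 = 2.20.
Higher confidence requires a wider interval.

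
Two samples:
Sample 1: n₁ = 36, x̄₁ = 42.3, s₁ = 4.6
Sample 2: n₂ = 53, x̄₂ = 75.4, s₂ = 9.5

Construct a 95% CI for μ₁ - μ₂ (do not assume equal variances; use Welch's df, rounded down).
(-36.11, -30.09)

Difference: x̄₁ - x̄₂ = -33.10
SE = √(s₁²/n₁ + s₂²/n₂) = √(4.6²/36 + 9.5²/53) = 1.5135
df = 79.94 → 79 (Welch–Satterthwaite, rounded down)
t* = 1.990

CI: -33.10 ± 1.990 · 1.5135 = -33.10 ± 3.01 = (-36.11, -30.09)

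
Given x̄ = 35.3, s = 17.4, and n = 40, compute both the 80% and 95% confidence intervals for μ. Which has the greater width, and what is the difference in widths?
95% CI is wider by 3.95

df = 39
80% CI: t* = 1.304, (31.71, 38.89), width = 2 · t* · s/√n = 7.18
95% CI: t* = 2.023, (29.73, 40.87), width = 2 · t* · s/√n = 11.13

The 95% CI is wider by 11.13 - 7.18 = 3.95.
Higher confidence requires a wider interval.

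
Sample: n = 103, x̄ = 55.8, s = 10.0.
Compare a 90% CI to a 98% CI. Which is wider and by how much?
98% CI is wider by 1.39

df = 102
90% CI: t* = 1.660, (54.16, 57.44), width = 2 · t* · s/√n = 3.27
98% CI: t* = 2.363, (53.47, 58.13), width = 2 · t* · s/√n = 4.66

The 98% CI is wider by 4.66 - 3.27 = 1.39.
Higher confidence requires a wider interval.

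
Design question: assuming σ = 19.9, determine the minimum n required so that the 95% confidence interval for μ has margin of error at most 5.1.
n ≥ 59

For margin E ≤ 5.1:
n ≥ (z* · σ / E)²
n ≥ (1.960 · 19.9 / 5.1)²
n ≥ 58.49

Minimum n = 59 (rounding up)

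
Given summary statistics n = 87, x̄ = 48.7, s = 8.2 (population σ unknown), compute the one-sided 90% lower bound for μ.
μ ≥ 47.57

Lower bound (one-sided):
t* = 1.291 (one-sided for 90%)
Lower bound = x̄ - t* · s/√n = 48.7 - 1.291 · 8.2/√87 = 47.57

We are 90% confident that μ ≥ 47.57.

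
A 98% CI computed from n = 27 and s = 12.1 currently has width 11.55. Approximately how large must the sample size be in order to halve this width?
n ≈ 108

CI width ∝ 1/√n
To reduce width by factor 2, need √n to grow by 2 → need 2² = 4 times as many samples.

Current: n = 27, width = 11.55
New: n = 108, width ≈ 5.50

Width reduced by factor of 11.55/5.50 = 2.10.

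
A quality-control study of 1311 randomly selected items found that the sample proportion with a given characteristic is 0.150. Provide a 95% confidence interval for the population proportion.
(0.131, 0.169)

Proportion CI:
SE = √(p̂(1-p̂)/n) = √(0.150 · 0.850 / 1311) = 0.00986

z* = 1.960
Margin = z* · SE = 1.960 · 0.00986 = 0.0193

CI: 0.150 ± 0.0193 = (0.131, 0.169)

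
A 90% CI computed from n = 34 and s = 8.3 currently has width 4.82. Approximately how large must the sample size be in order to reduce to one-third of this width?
n ≈ 306

CI width ∝ 1/√n
To reduce width by factor 3, need √n to grow by 3 → need 3² = 9 times as many samples.

Current: n = 34, width = 4.82
New: n = 306, width ≈ 1.57

Width reduced by factor of 4.82/1.57 = 3.07.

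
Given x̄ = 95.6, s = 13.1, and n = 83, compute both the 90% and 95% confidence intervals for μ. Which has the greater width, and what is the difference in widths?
95% CI is wider by 0.93

df = 82
90% CI: t* = 1.664, (93.21, 97.99), width = 2 · t* · s/√n = 4.79
95% CI: t* = 1.989, (92.74, 98.46), width = 2 · t* · s/√n = 5.72

The 95% CI is wider by 5.72 - 4.79 = 0.93.
Higher confidence requires a wider interval.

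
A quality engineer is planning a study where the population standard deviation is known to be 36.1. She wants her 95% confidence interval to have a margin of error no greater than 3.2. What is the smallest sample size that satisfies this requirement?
n ≥ 489

For margin E ≤ 3.2:
n ≥ (z* · σ / E)²
n ≥ (1.960 · 36.1 / 3.2)²
n ≥ 488.91

Minimum n = 489 (rounding up)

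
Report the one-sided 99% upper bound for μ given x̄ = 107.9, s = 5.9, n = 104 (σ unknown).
μ ≤ 109.27

Upper bound (one-sided):
t* = 2.363 (one-sided for 99%)
Upper bound = x̄ + t* · s/√n = 107.9 + 2.363 · 5.9/√104 = 109.27

We are 99% confident that μ ≤ 109.27.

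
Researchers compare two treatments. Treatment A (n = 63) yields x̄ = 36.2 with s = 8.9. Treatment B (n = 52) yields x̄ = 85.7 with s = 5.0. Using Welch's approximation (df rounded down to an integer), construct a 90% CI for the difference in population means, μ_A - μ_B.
(-51.69, -47.31)

Difference: x̄₁ - x̄₂ = -49.50
SE = √(s₁²/n₁ + s₂²/n₂) = √(8.9²/63 + 5.0²/52) = 1.3184
df = 100.60 → 100 (Welch–Satterthwaite, rounded down)
t* = 1.660

CI: -49.50 ± 1.660 · 1.3184 = -49.50 ± 2.19 = (-51.69, -47.31)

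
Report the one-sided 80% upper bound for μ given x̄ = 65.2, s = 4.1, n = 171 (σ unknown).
μ ≤ 65.46

Upper bound (one-sided):
t* = 0.844 (one-sided for 80%)
Upper bound = x̄ + t* · s/√n = 65.2 + 0.844 · 4.1/√171 = 65.46

We are 80% confident that μ ≤ 65.46.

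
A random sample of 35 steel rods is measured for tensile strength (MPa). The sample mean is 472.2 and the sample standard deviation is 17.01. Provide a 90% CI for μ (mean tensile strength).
(467.34, 477.06)

t-interval (σ unknown):
df = n - 1 = 34
t* = 1.691 for 90% confidence

Margin of error = t* · s/√n = 1.691 · 17.01/√35 = 4.86

CI: (467.34, 477.06)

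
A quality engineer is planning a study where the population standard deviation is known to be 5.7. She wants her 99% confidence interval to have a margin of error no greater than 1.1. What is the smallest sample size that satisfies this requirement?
n ≥ 179

For margin E ≤ 1.1:
n ≥ (z* · σ / E)²
n ≥ (2.576 · 5.7 / 1.1)²
n ≥ 178.18

Minimum n = 179 (rounding up)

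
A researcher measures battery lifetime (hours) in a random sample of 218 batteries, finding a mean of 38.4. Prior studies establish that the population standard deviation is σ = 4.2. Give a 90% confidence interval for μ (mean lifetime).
(37.93, 38.87)

z-interval (σ known):
z* = 1.645 for 90% confidence

Margin of error = z* · σ/√n = 1.645 · 4.2/√218 = 0.47

CI: (38.4 - 0.47, 38.4 + 0.47) = (37.93, 38.87)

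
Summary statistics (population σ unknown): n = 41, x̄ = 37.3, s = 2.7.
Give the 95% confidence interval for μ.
(36.45, 38.15)

t-interval (σ unknown):
df = n - 1 = 40
t* = 2.021 for 95% confidence

Margin of error = t* · s/√n = 2.021 · 2.7/√41 = 0.85

CI: (36.45, 38.15)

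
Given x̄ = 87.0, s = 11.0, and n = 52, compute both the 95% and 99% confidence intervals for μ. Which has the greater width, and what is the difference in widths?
99% CI is wider by 2.03

df = 51
95% CI: t* = 2.008, (83.94, 90.06), width = 2 · t* · s/√n = 6.13
99% CI: t* = 2.676, (82.92, 91.08), width = 2 · t* · s/√n = 8.16

The 99% CI is wider by 8.16 - 6.13 = 2.03.
Higher confidence requires a wider interval.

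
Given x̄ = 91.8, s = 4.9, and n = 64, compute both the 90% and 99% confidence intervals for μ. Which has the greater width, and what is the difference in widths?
99% CI is wider by 1.21

df = 63
90% CI: t* = 1.669, (90.78, 92.82), width = 2 · t* · s/√n = 2.04
99% CI: t* = 2.656, (90.17, 93.43), width = 2 · t* · s/√n = 3.25

The 99% CI is wider by 3.25 - 2.04 = 1.21.
Higher confidence requires a wider interval.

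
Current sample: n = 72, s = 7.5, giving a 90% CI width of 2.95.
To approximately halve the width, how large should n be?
n ≈ 288

CI width ∝ 1/√n
To reduce width by factor 2, need √n to grow by 2 → need 2² = 4 times as many samples.

Current: n = 72, width = 2.95
New: n = 288, width ≈ 1.46

Width reduced by factor of 2.95/1.46 = 2.02.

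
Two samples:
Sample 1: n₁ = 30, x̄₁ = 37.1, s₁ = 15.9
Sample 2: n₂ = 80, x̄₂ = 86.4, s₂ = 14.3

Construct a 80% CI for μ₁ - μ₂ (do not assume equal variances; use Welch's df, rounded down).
(-53.61, -44.99)

Difference: x̄₁ - x̄₂ = -49.30
SE = √(s₁²/n₁ + s₂²/n₂) = √(15.9²/30 + 14.3²/80) = 3.3141
df = 47.65 → 47 (Welch–Satterthwaite, rounded down)
t* = 1.300

CI: -49.30 ± 1.300 · 3.3141 = -49.30 ± 4.31 = (-53.61, -44.99)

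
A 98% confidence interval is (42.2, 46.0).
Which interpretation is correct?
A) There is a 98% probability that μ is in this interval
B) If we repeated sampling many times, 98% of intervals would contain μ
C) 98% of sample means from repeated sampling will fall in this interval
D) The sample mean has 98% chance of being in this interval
B

A) Wrong — μ is fixed; the randomness lives in the interval, not in μ.
B) Correct — this is the frequentist long-run coverage interpretation.
C) Wrong — coverage applies to intervals containing μ, not to future x̄ values.
D) Wrong — x̄ is observed and sits in the interval by construction.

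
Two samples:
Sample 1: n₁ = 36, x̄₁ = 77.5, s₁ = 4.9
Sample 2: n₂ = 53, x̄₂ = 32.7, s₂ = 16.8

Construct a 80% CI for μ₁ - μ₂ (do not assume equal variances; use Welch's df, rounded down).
(41.63, 47.97)

Difference: x̄₁ - x̄₂ = 44.80
SE = √(s₁²/n₁ + s₂²/n₂) = √(4.9²/36 + 16.8²/53) = 2.4479
df = 64.34 → 64 (Welch–Satterthwaite, rounded down)
t* = 1.295

CI: 44.80 ± 1.295 · 2.4479 = 44.80 ± 3.17 = (41.63, 47.97)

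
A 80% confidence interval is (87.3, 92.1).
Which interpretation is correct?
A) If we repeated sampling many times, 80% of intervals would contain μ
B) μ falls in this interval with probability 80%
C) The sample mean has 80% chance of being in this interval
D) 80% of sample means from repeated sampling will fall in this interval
A

A) Correct — this is the frequentist long-run coverage interpretation.
B) Wrong — μ is fixed; the randomness lives in the interval, not in μ.
C) Wrong — x̄ is observed and sits in the interval by construction.
D) Wrong — coverage applies to intervals containing μ, not to future x̄ values.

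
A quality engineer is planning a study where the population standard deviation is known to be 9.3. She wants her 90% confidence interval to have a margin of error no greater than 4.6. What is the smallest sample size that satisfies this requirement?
n ≥ 12

For margin E ≤ 4.6:
n ≥ (z* · σ / E)²
n ≥ (1.645 · 9.3 / 4.6)²
n ≥ 11.06

Minimum n = 12 (rounding up)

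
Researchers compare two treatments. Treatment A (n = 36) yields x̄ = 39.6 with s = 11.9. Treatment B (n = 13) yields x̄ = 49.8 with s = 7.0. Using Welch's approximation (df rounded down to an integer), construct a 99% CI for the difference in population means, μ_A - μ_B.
(-17.75, -2.65)

Difference: x̄₁ - x̄₂ = -10.20
SE = √(s₁²/n₁ + s₂²/n₂) = √(11.9²/36 + 7.0²/13) = 2.7754
df = 36.49 → 36 (Welch–Satterthwaite, rounded down)
t* = 2.719

CI: -10.20 ± 2.719 · 2.7754 = -10.20 ± 7.55 = (-17.75, -2.65)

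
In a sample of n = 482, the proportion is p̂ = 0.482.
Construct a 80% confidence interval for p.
(0.453, 0.511)

Proportion CI:
SE = √(p̂(1-p̂)/n) = √(0.482 · 0.518 / 482) = 0.02276

z* = 1.282
Margin = z* · SE = 1.282 · 0.02276 = 0.0292

CI: 0.482 ± 0.0292 = (0.453, 0.511)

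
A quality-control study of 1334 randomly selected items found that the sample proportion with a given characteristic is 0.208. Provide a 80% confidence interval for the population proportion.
(0.194, 0.222)

Proportion CI:
SE = √(p̂(1-p̂)/n) = √(0.208 · 0.792 / 1334) = 0.01111

z* = 1.282
Margin = z* · SE = 1.282 · 0.01111 = 0.0142

CI: 0.208 ± 0.0142 = (0.194, 0.222)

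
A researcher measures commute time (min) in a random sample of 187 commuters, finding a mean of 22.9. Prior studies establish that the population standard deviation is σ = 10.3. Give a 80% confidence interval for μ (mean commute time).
(21.93, 23.87)

z-interval (σ known):
z* = 1.282 for 80% confidence

Margin of error = z* · σ/√n = 1.282 · 10.3/√187 = 0.97

CI: (22.9 - 0.97, 22.9 + 0.97) = (21.93, 23.87)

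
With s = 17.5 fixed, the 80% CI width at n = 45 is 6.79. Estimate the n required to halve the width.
n ≈ 180

CI width ∝ 1/√n
To reduce width by factor 2, need √n to grow by 2 → need 2² = 4 times as many samples.

Current: n = 45, width = 6.79
New: n = 180, width ≈ 3.35

Width reduced by factor of 6.79/3.35 = 2.03.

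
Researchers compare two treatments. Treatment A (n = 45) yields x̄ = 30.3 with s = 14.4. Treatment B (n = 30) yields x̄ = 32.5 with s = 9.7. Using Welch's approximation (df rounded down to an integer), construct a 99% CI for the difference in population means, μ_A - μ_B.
(-9.56, 5.16)

Difference: x̄₁ - x̄₂ = -2.20
SE = √(s₁²/n₁ + s₂²/n₂) = √(14.4²/45 + 9.7²/30) = 2.7829
df = 72.98 → 72 (Welch–Satterthwaite, rounded down)
t* = 2.646

CI: -2.20 ± 2.646 · 2.7829 = -2.20 ± 7.36 = (-9.56, 5.16)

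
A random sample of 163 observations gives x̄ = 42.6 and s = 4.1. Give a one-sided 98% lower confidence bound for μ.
μ ≥ 41.94

Lower bound (one-sided):
t* = 2.070 (one-sided for 98%)
Lower bound = x̄ - t* · s/√n = 42.6 - 2.070 · 4.1/√163 = 41.94

We are 98% confident that μ ≥ 41.94.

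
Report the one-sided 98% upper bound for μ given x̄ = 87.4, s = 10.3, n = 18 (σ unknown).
μ ≤ 92.80

Upper bound (one-sided):
t* = 2.224 (one-sided for 98%)
Upper bound = x̄ + t* · s/√n = 87.4 + 2.224 · 10.3/√18 = 92.80

We are 98% confident that μ ≤ 92.80.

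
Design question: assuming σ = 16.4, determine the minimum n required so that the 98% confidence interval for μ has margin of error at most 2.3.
n ≥ 276

For margin E ≤ 2.3:
n ≥ (z* · σ / E)²
n ≥ (2.326 · 16.4 / 2.3)²
n ≥ 275.08

Minimum n = 276 (rounding up)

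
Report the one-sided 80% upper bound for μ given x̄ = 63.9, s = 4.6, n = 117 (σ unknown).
μ ≤ 64.26

Upper bound (one-sided):
t* = 0.845 (one-sided for 80%)
Upper bound = x̄ + t* · s/√n = 63.9 + 0.845 · 4.6/√117 = 64.26

We are 80% confident that μ ≤ 64.26.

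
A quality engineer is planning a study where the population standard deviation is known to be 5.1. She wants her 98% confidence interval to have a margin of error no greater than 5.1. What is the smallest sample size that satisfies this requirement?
n ≥ 6

For margin E ≤ 5.1:
n ≥ (z* · σ / E)²
n ≥ (2.326 · 5.1 / 5.1)²
n ≥ 5.41

Minimum n = 6 (rounding up)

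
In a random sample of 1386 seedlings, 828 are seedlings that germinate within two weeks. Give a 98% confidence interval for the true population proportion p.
(0.567, 0.628)

Proportion CI:
p̂ = 828/1386 = 0.59740
SE = √(p̂(1-p̂)/n) = √(0.59740 · 0.40260 / 1386) = 0.01317

z* = 2.326
Margin = z* · SE = 2.326 · 0.01317 = 0.0306

CI: 0.59740 ± 0.0306 = (0.567, 0.628)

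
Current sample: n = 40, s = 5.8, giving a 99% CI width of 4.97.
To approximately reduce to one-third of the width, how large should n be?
n ≈ 360

CI width ∝ 1/√n
To reduce width by factor 3, need √n to grow by 3 → need 3² = 9 times as many samples.

Current: n = 40, width = 4.97
New: n = 360, width ≈ 1.58

Width reduced by factor of 4.97/1.58 = 3.15.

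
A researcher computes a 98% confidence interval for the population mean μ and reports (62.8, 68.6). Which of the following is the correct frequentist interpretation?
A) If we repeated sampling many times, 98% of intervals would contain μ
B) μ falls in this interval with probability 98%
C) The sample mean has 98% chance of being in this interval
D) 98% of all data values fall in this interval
A

A) Correct — this is the frequentist long-run coverage interpretation.
B) Wrong — μ is fixed; the randomness lives in the interval, not in μ.
C) Wrong — x̄ is observed and sits in the interval by construction.
D) Wrong — a CI is about the parameter μ, not individual data values.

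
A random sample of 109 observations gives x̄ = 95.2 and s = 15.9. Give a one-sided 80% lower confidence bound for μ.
μ ≥ 93.91

Lower bound (one-sided):
t* = 0.845 (one-sided for 80%)
Lower bound = x̄ - t* · s/√n = 95.2 - 0.845 · 15.9/√109 = 93.91

We are 80% confident that μ ≥ 93.91.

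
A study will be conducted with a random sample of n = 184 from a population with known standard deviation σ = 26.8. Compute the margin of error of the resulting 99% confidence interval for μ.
Margin of error = 5.09

Margin of error = z* · σ/√n
= 2.576 · 26.8/√184
= 2.576 · 26.8/13.5647
= 5.09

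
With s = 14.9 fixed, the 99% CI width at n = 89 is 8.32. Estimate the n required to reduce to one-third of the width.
n ≈ 801

CI width ∝ 1/√n
To reduce width by factor 3, need √n to grow by 3 → need 3² = 9 times as many samples.

Current: n = 89, width = 8.32
New: n = 801, width ≈ 2.72

Width reduced by factor of 8.32/2.72 = 3.06.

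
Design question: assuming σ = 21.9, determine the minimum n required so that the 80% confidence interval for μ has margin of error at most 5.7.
n ≥ 25

For margin E ≤ 5.7:
n ≥ (z* · σ / E)²
n ≥ (1.282 · 21.9 / 5.7)²
n ≥ 24.26

Minimum n = 25 (rounding up)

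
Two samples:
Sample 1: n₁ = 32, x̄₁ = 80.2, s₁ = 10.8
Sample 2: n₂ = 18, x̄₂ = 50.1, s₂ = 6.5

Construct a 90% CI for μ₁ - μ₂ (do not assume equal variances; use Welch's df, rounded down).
(25.99, 34.21)

Difference: x̄₁ - x̄₂ = 30.10
SE = √(s₁²/n₁ + s₂²/n₂) = √(10.8²/32 + 6.5²/18) = 2.4479
df = 47.71 → 47 (Welch–Satterthwaite, rounded down)
t* = 1.678

CI: 30.10 ± 1.678 · 2.4479 = 30.10 ± 4.11 = (25.99, 34.21)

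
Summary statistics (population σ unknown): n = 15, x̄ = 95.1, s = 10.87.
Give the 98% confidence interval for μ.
(87.74, 102.46)

t-interval (σ unknown):
df = n - 1 = 14
t* = 2.624 for 98% confidence

Margin of error = t* · s/√n = 2.624 · 10.87/√15 = 7.36

CI: (87.74, 102.46)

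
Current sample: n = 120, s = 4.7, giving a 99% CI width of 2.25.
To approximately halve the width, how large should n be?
n ≈ 480

CI width ∝ 1/√n
To reduce width by factor 2, need √n to grow by 2 → need 2² = 4 times as many samples.

Current: n = 120, width = 2.25
New: n = 480, width ≈ 1.11

Width reduced by factor of 2.25/1.11 = 2.03.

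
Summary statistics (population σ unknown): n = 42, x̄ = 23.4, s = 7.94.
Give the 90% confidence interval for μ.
(21.34, 25.46)

t-interval (σ unknown):
df = n - 1 = 41
t* = 1.683 for 90% confidence

Margin of error = t* · s/√n = 1.683 · 7.94/√42 = 2.06

CI: (21.34, 25.46)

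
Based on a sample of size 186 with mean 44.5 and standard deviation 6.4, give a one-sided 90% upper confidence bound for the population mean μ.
μ ≤ 45.10

Upper bound (one-sided):
t* = 1.286 (one-sided for 90%)
Upper bound = x̄ + t* · s/√n = 44.5 + 1.286 · 6.4/√186 = 45.10

We are 90% confident that μ ≤ 45.10.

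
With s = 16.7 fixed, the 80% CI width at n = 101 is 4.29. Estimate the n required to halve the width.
n ≈ 404

CI width ∝ 1/√n
To reduce width by factor 2, need √n to grow by 2 → need 2² = 4 times as many samples.

Current: n = 101, width = 4.29
New: n = 404, width ≈ 2.13

Width reduced by factor of 4.29/2.13 = 2.01.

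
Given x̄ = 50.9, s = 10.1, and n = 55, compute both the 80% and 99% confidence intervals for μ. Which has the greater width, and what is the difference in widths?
99% CI is wider by 3.74

df = 54
80% CI: t* = 1.297, (49.13, 52.67), width = 2 · t* · s/√n = 3.53
99% CI: t* = 2.670, (47.26, 54.54), width = 2 · t* · s/√n = 7.27

The 99% CI is wider by 7.27 - 3.53 = 3.74.
Higher confidence requires a wider interval.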